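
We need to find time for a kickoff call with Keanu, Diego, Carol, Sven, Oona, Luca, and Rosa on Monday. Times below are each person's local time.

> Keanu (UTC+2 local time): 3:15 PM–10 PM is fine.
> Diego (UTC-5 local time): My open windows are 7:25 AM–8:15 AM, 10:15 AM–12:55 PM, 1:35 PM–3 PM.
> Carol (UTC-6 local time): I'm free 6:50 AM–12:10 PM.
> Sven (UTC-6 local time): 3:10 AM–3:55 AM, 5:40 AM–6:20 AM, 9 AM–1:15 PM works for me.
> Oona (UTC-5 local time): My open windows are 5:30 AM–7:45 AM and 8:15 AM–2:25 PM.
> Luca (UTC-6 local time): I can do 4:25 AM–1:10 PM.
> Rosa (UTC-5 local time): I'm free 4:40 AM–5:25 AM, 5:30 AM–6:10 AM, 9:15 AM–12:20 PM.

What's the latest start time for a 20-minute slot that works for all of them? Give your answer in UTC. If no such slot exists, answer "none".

Keanu in UTC: 13:15-20:00 (subtract 2h to convert from UTC+2).
Diego in UTC: 12:25-13:15, 15:15-17:55, 18:35-20:00 (add 5h to convert from UTC-5).
Carol in UTC: 12:50-18:10 (add 6h to convert from UTC-6).
Sven in UTC: 09:10-09:55, 11:40-12:20, 15:00-19:15 (add 6h to convert from UTC-6).
Oona in UTC: 10:30-12:45, 13:15-19:25 (add 5h to convert from UTC-5).
Luca in UTC: 10:25-19:10 (add 6h to convert from UTC-6).
Rosa in UTC: 09:40-10:25, 10:30-11:10, 14:15-17:20 (add 5h to convert from UTC-5).
Keanu ∩ Diego: 15:15-17:55, 18:35-20:00.
Keanu ∩ Diego ∩ Carol: 15:15-17:55.
Keanu ∩ Diego ∩ Carol ∩ Sven: 15:15-17:55.
Keanu ∩ Diego ∩ Carol ∩ Sven ∩ Oona: 15:15-17:55.
Keanu ∩ Diego ∩ Carol ∩ Sven ∩ Oona ∩ Luca: 15:15-17:55.
Keanu ∩ Diego ∩ Carol ∩ Sven ∩ Oona ∩ Luca ∩ Rosa: 15:15-17:20.
So the common availability across everyone is 15:15-17:20.
The last common window of at least 20 minutes is 15:15-17:20; a 20-minute meeting can start as late as 17:00 and still end by 17:20.

17:00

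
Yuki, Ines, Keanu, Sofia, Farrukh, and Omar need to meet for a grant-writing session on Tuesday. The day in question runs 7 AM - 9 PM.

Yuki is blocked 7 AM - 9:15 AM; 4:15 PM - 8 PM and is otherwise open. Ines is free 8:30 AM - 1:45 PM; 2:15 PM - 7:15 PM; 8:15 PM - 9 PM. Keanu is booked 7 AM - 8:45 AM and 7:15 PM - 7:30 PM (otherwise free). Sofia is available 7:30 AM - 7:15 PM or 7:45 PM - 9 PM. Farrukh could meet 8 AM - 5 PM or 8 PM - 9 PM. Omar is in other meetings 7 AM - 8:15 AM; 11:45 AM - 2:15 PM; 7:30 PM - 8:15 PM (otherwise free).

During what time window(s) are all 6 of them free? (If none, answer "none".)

Yuki free: 09:15-16:15, 20:00-21:00 (invert busy blocks within the working day).
Ines free: 08:30-13:45, 14:15-19:15, 20:15-21:00.
Keanu free: 08:45-19:15, 19:30-21:00 (invert busy blocks within the working day).
Sofia free: 07:30-19:15, 19:45-21:00.
Farrukh free: 08:00-17:00, 20:00-21:00.
Omar free: 08:15-11:45, 14:15-19:30, 20:15-21:00 (invert busy blocks within the working day).
Yuki ∩ Ines: 09:15-13:45, 14:15-16:15, 20:15-21:00.
Yuki ∩ Ines ∩ Keanu: 09:15-13:45, 14:15-16:15, 20:15-21:00.
Yuki ∩ Ines ∩ Keanu ∩ Sofia: 09:15-13:45, 14:15-16:15, 20:15-21:00.
Yuki ∩ Ines ∩ Keanu ∩ Sofia ∩ Farrukh: 09:15-13:45, 14:15-16:15, 20:15-21:00.
Yuki ∩ Ines ∩ Keanu ∩ Sofia ∩ Farrukh ∩ Omar: 09:15-11:45, 14:15-16:15, 20:15-21:00.
So the common availability across everyone is 09:15-11:45, 14:15-16:15, 20:15-21:00.

09:15-11:45, 14:15-16:15, 20:15-21:00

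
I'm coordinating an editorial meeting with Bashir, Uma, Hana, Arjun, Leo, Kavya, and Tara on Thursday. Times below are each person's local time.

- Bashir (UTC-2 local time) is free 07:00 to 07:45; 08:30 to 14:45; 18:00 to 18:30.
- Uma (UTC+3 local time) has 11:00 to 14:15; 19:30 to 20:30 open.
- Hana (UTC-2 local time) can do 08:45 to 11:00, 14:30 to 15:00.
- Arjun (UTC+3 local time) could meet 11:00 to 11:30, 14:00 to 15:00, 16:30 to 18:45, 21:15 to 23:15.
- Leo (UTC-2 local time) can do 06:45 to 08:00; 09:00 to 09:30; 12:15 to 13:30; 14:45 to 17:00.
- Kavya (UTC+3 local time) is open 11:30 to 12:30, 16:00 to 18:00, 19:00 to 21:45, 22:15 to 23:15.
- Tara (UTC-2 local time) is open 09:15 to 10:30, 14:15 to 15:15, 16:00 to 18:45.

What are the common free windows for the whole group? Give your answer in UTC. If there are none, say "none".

Bashir in UTC: 09:00-09:45, 10:30-16:45, 20:00-20:30 (add 2h to convert from UTC-2).
Uma in UTC: 08:00-11:15, 16:30-17:30 (subtract 3h to convert from UTC+3).
Hana in UTC: 10:45-13:00, 16:30-17:00 (add 2h to convert from UTC-2).
Arjun in UTC: 08:00-08:30, 11:00-12:00, 13:30-15:45, 18:15-20:15 (subtract 3h to convert from UTC+3).
Leo in UTC: 08:45-10:00, 11:00-11:30, 14:15-15:30, 16:45-19:00 (add 2h to convert from UTC-2).
Kavya in UTC: 08:30-09:30, 13:00-15:00, 16:00-18:45, 19:15-20:15 (subtract 3h to convert from UTC+3).
Tara in UTC: 11:15-12:30, 16:15-17:15, 18:00-20:45 (add 2h to convert from UTC-2).
Bashir ∩ Uma: 09:00-09:45, 10:30-11:15, 16:30-16:45.
Bashir ∩ Uma ∩ Hana: 10:45-11:15, 16:30-16:45.
Bashir ∩ Uma ∩ Hana ∩ Arjun: 11:00-11:15.
Bashir ∩ Uma ∩ Hana ∩ Arjun ∩ Leo: 11:00-11:15.
Bashir ∩ Uma ∩ Hana ∩ Arjun ∩ Leo ∩ Kavya: ∅.
Bashir ∩ Uma ∩ Hana ∩ Arjun ∩ Leo ∩ Kavya ∩ Tara: ∅.
There is no time when everyone is free.

none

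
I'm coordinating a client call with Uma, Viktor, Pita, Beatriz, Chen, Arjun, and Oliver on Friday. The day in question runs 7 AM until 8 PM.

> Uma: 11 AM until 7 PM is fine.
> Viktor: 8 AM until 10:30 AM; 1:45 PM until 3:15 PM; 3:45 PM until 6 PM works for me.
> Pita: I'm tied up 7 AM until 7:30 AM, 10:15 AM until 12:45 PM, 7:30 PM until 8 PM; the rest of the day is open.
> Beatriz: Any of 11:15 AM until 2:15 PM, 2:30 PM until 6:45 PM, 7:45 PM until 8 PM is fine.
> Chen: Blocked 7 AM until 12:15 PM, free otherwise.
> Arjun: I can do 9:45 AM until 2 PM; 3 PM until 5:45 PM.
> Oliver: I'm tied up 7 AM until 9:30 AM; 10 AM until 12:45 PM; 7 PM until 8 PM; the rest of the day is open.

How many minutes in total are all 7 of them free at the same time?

Uma free: 11:00-19:00.
Viktor free: 08:00-10:30, 13:45-15:15, 15:45-18:00.
Pita free: 07:30-10:15, 12:45-19:30 (invert busy blocks within the working day).
Beatriz free: 11:15-14:15, 14:30-18:45, 19:45-20:00.
Chen free: 12:15-20:00 (invert busy blocks within the working day).
Arjun free: 09:45-14:00, 15:00-17:45.
Oliver free: 09:30-10:00, 12:45-19:00 (invert busy blocks within the working day).
Uma ∩ Viktor: 13:45-15:15, 15:45-18:00.
Uma ∩ Viktor ∩ Pita: 13:45-15:15, 15:45-18:00.
Uma ∩ Viktor ∩ Pita ∩ Beatriz: 13:45-14:15, 14:30-15:15, 15:45-18:00.
Uma ∩ Viktor ∩ Pita ∩ Beatriz ∩ Chen: 13:45-14:15, 14:30-15:15, 15:45-18:00.
Uma ∩ Viktor ∩ Pita ∩ Beatriz ∩ Chen ∩ Arjun: 13:45-14:00, 15:00-15:15, 15:45-17:45.
Uma ∩ Viktor ∩ Pita ∩ Beatriz ∩ Chen ∩ Arjun ∩ Oliver: 13:45-14:00, 15:00-15:15, 15:45-17:45.
Summing the common windows: 15 + 15 + 120 = 150 minutes.

150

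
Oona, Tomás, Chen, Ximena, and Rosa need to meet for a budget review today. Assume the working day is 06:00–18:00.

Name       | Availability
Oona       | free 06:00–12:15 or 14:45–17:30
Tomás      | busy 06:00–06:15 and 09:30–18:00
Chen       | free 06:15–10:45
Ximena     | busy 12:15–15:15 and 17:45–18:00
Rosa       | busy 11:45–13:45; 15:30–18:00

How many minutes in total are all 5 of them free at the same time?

195

Oona free: 06:00-12:15, 14:45-17:30.
Tomás free: 06:15-09:30 (invert busy blocks within the working day).
Chen free: 06:15-10:45.
Ximena free: 06:00-12:15, 15:15-17:45 (invert busy blocks within the working day).
Rosa free: 06:00-11:45, 13:45-15:30 (invert busy blocks within the working day).
Oona ∩ Tomás: 06:15-09:30.
Oona ∩ Tomás ∩ Chen: 06:15-09:30.
Oona ∩ Tomás ∩ Chen ∩ Ximena: 06:15-09:30.
Oona ∩ Tomás ∩ Chen ∩ Ximena ∩ Rosa: 06:15-09:30.
That's a single block of 195 minutes.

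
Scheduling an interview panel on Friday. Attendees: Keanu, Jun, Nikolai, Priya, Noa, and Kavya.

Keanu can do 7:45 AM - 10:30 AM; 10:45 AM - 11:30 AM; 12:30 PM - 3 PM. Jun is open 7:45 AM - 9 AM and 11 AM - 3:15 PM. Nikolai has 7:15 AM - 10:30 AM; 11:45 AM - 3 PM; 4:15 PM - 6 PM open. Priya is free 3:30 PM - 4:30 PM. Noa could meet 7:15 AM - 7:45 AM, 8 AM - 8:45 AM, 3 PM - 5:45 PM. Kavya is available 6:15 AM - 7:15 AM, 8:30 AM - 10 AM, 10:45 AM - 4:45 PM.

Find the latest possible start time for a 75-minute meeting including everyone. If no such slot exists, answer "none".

none

Keanu ∩ Jun: 07:45-09:00, 11:00-11:30, 12:30-15:00.
Keanu ∩ Jun ∩ Nikolai: 07:45-09:00, 12:30-15:00.
Keanu ∩ Jun ∩ Nikolai ∩ Priya: ∅.
Keanu ∩ Jun ∩ Nikolai ∩ Priya ∩ Noa: ∅.
Keanu ∩ Jun ∩ Nikolai ∩ Priya ∩ Noa ∩ Kavya: ∅.
There is no time when everyone is free.
No common window is at least 75 minutes long.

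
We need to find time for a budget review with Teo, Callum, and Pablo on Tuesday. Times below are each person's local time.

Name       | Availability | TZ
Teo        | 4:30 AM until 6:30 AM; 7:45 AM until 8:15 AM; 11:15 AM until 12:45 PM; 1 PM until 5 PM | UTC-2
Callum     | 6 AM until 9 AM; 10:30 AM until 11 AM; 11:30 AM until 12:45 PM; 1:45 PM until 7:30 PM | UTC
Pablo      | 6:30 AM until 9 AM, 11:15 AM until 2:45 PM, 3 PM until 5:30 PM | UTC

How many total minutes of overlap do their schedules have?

330

Teo in UTC: 06:30-08:30, 09:45-10:15, 13:15-14:45, 15:00-19:00 (add 2h to convert from UTC-2).
Callum in UTC: 06:00-09:00, 10:30-11:00, 11:30-12:45, 13:45-19:30.
Pablo in UTC: 06:30-09:00, 11:15-14:45, 15:00-17:30.
Teo ∩ Callum: 06:30-08:30, 13:45-14:45, 15:00-19:00.
Teo ∩ Callum ∩ Pablo: 06:30-08:30, 13:45-14:45, 15:00-17:30.
Summing the common windows: 120 + 60 + 150 = 330 minutes.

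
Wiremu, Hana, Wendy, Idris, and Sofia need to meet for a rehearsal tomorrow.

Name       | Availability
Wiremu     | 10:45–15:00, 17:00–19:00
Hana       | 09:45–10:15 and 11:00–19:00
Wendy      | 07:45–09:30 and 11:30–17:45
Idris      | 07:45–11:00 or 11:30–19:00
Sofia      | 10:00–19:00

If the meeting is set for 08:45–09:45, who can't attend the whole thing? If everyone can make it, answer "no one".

Hana, Sofia, Wendy, Wiremu

Wiremu: not fully free for 08:45-09:45. Hana: not fully free for 08:45-09:45. Wendy: not fully free for 08:45-09:45. Idris: free for 08:45-09:45. Sofia: not fully free for 08:45-09:45.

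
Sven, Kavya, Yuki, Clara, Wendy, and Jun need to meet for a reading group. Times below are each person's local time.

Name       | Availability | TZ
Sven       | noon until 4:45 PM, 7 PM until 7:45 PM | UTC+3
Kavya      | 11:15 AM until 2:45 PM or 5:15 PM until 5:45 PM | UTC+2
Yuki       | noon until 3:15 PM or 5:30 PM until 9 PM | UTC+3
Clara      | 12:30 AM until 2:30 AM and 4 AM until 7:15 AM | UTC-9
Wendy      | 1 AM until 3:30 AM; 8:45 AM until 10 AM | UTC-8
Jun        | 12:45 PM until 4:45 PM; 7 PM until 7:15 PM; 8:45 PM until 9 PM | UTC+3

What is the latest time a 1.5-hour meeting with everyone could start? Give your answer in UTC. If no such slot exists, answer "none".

10:00

Sven in UTC: 09:00-13:45, 16:00-16:45 (subtract 3h to convert from UTC+3).
Kavya in UTC: 09:15-12:45, 15:15-15:45 (subtract 2h to convert from UTC+2).
Yuki in UTC: 09:00-12:15, 14:30-18:00 (subtract 3h to convert from UTC+3).
Clara in UTC: 09:30-11:30, 13:00-16:15 (add 9h to convert from UTC-9).
Wendy in UTC: 09:00-11:30, 16:45-18:00 (add 8h to convert from UTC-8).
Jun in UTC: 09:45-13:45, 16:00-16:15, 17:45-18:00 (subtract 3h to convert from UTC+3).
Sven ∩ Kavya: 09:15-12:45.
Sven ∩ Kavya ∩ Yuki: 09:15-12:15.
Sven ∩ Kavya ∩ Yuki ∩ Clara: 09:30-11:30.
Sven ∩ Kavya ∩ Yuki ∩ Clara ∩ Wendy: 09:30-11:30.
Sven ∩ Kavya ∩ Yuki ∩ Clara ∩ Wendy ∩ Jun: 09:45-11:30.
The last common window of at least 90 minutes is 09:45-11:30; a 90-minute meeting can start as late as 10:00 and still end by 11:30.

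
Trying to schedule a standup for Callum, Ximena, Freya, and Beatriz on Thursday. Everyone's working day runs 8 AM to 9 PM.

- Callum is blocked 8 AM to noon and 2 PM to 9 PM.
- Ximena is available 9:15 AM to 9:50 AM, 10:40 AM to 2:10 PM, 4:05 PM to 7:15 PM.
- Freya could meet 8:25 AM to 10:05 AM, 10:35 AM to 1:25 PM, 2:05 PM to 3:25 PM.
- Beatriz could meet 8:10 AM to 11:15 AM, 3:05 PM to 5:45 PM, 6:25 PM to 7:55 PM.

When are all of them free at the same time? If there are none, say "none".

Callum free: 12:00-14:00 (invert busy blocks within the working day).
Ximena free: 09:15-09:50, 10:40-14:10, 16:05-19:15.
Freya free: 08:25-10:05, 10:35-13:25, 14:05-15:25.
Beatriz free: 08:10-11:15, 15:05-17:45, 18:25-19:55.
Callum ∩ Ximena: 12:00-14:00.
Callum ∩ Ximena ∩ Freya: 12:00-13:25.
Callum ∩ Ximena ∩ Freya ∩ Beatriz: ∅.
There is no time when everyone is free.

none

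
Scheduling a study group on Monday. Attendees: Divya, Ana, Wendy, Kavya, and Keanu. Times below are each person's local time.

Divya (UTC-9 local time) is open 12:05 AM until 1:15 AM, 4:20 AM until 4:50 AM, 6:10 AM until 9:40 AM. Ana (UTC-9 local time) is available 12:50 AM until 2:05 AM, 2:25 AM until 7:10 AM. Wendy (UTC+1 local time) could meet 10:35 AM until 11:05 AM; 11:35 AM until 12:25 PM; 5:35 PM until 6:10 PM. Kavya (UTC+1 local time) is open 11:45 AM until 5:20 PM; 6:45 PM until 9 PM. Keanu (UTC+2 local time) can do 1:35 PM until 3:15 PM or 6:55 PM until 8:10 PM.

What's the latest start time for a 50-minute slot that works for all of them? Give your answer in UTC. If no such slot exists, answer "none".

Divya in UTC: 09:05-10:15, 13:20-13:50, 15:10-18:40 (add 9h to convert from UTC-9).
Ana in UTC: 09:50-11:05, 11:25-16:10 (add 9h to convert from UTC-9).
Wendy in UTC: 09:35-10:05, 10:35-11:25, 16:35-17:10 (subtract 1h to convert from UTC+1).
Kavya in UTC: 10:45-16:20, 17:45-20:00 (subtract 1h to convert from UTC+1).
Keanu in UTC: 11:35-13:15, 16:55-18:10 (subtract 2h to convert from UTC+2).
Divya ∩ Ana: 09:50-10:15, 13:20-13:50, 15:10-16:10.
Divya ∩ Ana ∩ Wendy: 09:50-10:05.
Divya ∩ Ana ∩ Wendy ∩ Kavya: ∅.
Divya ∩ Ana ∩ Wendy ∩ Kavya ∩ Keanu: ∅.
There is no time when everyone is free.
No common window is at least 50 minutes long.

none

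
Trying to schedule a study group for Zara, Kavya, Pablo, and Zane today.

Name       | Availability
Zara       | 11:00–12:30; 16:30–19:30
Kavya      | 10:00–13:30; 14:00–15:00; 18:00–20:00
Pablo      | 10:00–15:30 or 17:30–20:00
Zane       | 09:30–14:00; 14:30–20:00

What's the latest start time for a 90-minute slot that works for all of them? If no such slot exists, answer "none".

18:00

Zara ∩ Kavya: 11:00-12:30, 18:00-19:30.
Zara ∩ Kavya ∩ Pablo: 11:00-12:30, 18:00-19:30.
Zara ∩ Kavya ∩ Pablo ∩ Zane: 11:00-12:30, 18:00-19:30.
The last common window of at least 90 minutes is 18:00-19:30; a 90-minute meeting can start as late as 18:00 and still end by 19:30.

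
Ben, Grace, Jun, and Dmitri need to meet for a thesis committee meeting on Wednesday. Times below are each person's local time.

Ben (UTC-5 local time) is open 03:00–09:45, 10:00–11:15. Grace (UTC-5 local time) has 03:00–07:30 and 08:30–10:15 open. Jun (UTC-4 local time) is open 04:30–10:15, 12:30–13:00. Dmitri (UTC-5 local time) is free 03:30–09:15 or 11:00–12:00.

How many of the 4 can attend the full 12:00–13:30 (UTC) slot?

3

Ben in UTC: 08:00-14:45, 15:00-16:15 (add 5h to convert from UTC-5).
Grace in UTC: 08:00-12:30, 13:30-15:15 (add 5h to convert from UTC-5).
Jun in UTC: 08:30-14:15, 16:30-17:00 (add 4h to convert from UTC-4).
Dmitri in UTC: 08:30-14:15, 16:00-17:00 (add 5h to convert from UTC-5).
Ben, Jun, and Dmitri can make the full 12:00-13:30 slot — that's 3.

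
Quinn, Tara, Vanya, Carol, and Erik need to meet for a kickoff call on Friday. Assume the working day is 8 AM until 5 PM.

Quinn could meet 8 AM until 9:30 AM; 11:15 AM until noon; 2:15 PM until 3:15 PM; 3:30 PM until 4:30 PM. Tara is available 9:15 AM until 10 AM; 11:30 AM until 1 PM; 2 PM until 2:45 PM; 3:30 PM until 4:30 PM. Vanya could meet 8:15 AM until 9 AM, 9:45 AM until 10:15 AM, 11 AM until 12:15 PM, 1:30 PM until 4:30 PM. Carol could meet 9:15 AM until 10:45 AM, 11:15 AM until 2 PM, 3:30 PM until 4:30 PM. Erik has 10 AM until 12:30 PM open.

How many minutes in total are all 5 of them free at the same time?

30

Quinn ∩ Tara: 09:15-09:30, 11:30-12:00, 14:15-14:45, 15:30-16:30.
Quinn ∩ Tara ∩ Vanya: 11:30-12:00, 14:15-14:45, 15:30-16:30.
Quinn ∩ Tara ∩ Vanya ∩ Carol: 11:30-12:00, 15:30-16:30.
Quinn ∩ Tara ∩ Vanya ∩ Carol ∩ Erik: 11:30-12:00.
So the common availability across everyone is 11:30-12:00.
That's a single block of 30 minutes.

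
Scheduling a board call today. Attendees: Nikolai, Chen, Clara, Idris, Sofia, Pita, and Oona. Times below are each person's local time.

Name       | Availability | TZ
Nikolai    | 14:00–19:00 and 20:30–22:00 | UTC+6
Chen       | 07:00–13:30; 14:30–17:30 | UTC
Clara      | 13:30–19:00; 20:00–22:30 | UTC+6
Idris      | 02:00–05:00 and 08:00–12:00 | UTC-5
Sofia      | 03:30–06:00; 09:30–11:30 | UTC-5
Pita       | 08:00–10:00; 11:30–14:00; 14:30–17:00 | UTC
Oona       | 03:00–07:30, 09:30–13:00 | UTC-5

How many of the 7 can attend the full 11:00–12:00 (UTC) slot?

Nikolai in UTC: 08:00-13:00, 14:30-16:00 (subtract 6h to convert from UTC+6).
Chen in UTC: 07:00-13:30, 14:30-17:30.
Clara in UTC: 07:30-13:00, 14:00-16:30 (subtract 6h to convert from UTC+6).
Idris in UTC: 07:00-10:00, 13:00-17:00 (add 5h to convert from UTC-5).
Sofia in UTC: 08:30-11:00, 14:30-16:30 (add 5h to convert from UTC-5).
Pita in UTC: 08:00-10:00, 11:30-14:00, 14:30-17:00.
Oona in UTC: 08:00-12:30, 14:30-18:00 (add 5h to convert from UTC-5).
Nikolai, Chen, Clara, and Oona can make the full 11:00-12:00 slot — that's 4.

4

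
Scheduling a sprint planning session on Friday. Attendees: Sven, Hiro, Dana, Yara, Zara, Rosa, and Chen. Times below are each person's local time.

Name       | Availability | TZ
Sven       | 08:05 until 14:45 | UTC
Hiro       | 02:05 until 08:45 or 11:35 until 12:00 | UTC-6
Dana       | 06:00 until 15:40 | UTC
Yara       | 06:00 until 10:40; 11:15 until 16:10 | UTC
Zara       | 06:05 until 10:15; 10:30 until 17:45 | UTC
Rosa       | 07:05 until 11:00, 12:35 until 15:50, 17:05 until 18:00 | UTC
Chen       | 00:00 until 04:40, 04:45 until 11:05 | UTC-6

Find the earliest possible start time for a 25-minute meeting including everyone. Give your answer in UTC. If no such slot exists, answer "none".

Sven in UTC: 08:05-14:45.
Hiro in UTC: 08:05-14:45, 17:35-18:00 (add 6h to convert from UTC-6).
Dana in UTC: 06:00-15:40.
Yara in UTC: 06:00-10:40, 11:15-16:10.
Zara in UTC: 06:05-10:15, 10:30-17:45.
Rosa in UTC: 07:05-11:00, 12:35-15:50, 17:05-18:00.
Chen in UTC: 06:00-10:40, 10:45-17:05 (add 6h to convert from UTC-6).
Sven ∩ Hiro: 08:05-14:45.
Sven ∩ Hiro ∩ Dana: 08:05-14:45.
Sven ∩ Hiro ∩ Dana ∩ Yara: 08:05-10:40, 11:15-14:45.
Sven ∩ Hiro ∩ Dana ∩ Yara ∩ Zara: 08:05-10:15, 10:30-10:40, 11:15-14:45.
Sven ∩ Hiro ∩ Dana ∩ Yara ∩ Zara ∩ Rosa: 08:05-10:15, 10:30-10:40, 12:35-14:45.
Sven ∩ Hiro ∩ Dana ∩ Yara ∩ Zara ∩ Rosa ∩ Chen: 08:05-10:15, 10:30-10:40, 12:35-14:45.
The first common window of at least 25 minutes is 08:05-10:15, so the earliest start is 08:05.

08:05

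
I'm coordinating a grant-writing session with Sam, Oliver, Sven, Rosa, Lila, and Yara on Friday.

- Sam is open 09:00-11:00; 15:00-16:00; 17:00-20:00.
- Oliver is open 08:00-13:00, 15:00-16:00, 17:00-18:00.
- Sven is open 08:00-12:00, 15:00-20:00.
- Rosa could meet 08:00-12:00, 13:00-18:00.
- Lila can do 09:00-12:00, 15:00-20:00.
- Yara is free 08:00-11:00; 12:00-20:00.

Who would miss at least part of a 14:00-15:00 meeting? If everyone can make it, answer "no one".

Sam: not fully free for 14:00-15:00. Oliver: not fully free for 14:00-15:00. Sven: not fully free for 14:00-15:00. Rosa: free for 14:00-15:00. Lila: not fully free for 14:00-15:00. Yara: free for 14:00-15:00.

Lila, Oliver, Sam, Sven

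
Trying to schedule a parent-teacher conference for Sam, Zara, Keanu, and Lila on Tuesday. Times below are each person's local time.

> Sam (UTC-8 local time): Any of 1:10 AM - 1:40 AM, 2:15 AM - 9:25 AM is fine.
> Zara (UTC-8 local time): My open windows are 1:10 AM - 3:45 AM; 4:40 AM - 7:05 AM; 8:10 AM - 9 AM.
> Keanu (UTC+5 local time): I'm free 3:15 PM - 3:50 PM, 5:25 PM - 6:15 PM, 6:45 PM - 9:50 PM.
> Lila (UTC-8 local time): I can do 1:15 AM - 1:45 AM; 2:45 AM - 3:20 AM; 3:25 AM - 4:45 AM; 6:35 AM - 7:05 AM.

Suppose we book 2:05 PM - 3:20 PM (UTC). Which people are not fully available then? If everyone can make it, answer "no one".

Sam in UTC: 09:10-09:40, 10:15-17:25 (add 8h to convert from UTC-8).
Zara in UTC: 09:10-11:45, 12:40-15:05, 16:10-17:00 (add 8h to convert from UTC-8).
Keanu in UTC: 10:15-10:50, 12:25-13:15, 13:45-16:50 (subtract 5h to convert from UTC+5).
Lila in UTC: 09:15-09:45, 10:45-11:20, 11:25-12:45, 14:35-15:05 (add 8h to convert from UTC-8).
Sam: free for 14:05-15:20. Zara: not fully free for 14:05-15:20. Keanu: free for 14:05-15:20. Lila: not fully free for 14:05-15:20.

Lila, Zara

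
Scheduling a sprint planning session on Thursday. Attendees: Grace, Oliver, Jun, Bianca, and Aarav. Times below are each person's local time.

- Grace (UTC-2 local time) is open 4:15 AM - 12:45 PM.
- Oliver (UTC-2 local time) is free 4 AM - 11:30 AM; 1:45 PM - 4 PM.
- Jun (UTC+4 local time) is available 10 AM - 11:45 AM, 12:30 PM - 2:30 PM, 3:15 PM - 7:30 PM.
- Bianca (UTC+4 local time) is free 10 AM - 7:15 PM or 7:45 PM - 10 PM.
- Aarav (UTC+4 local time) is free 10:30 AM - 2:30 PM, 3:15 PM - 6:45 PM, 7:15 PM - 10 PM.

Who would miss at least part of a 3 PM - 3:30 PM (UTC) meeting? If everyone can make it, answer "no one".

Aarav, Bianca, Grace, Oliver

Grace in UTC: 06:15-14:45 (add 2h to convert from UTC-2).
Oliver in UTC: 06:00-13:30, 15:45-18:00 (add 2h to convert from UTC-2).
Jun in UTC: 06:00-07:45, 08:30-10:30, 11:15-15:30 (subtract 4h to convert from UTC+4).
Bianca in UTC: 06:00-15:15, 15:45-18:00 (subtract 4h to convert from UTC+4).
Aarav in UTC: 06:30-10:30, 11:15-14:45, 15:15-18:00 (subtract 4h to convert from UTC+4).
Grace: not fully free for 15:00-15:30. Oliver: not fully free for 15:00-15:30. Jun: free for 15:00-15:30. Bianca: not fully free for 15:00-15:30. Aarav: not fully free for 15:00-15:30.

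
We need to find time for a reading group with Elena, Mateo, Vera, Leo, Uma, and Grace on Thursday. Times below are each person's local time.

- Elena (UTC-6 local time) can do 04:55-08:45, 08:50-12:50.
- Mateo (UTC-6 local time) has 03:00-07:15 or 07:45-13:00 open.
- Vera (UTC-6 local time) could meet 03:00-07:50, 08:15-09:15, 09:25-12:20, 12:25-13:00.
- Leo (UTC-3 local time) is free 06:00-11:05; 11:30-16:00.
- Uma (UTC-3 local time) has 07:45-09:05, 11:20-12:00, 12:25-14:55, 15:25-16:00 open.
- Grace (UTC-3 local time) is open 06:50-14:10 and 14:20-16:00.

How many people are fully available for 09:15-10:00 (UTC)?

3

Elena in UTC: 10:55-14:45, 14:50-18:50 (add 6h to convert from UTC-6).
Mateo in UTC: 09:00-13:15, 13:45-19:00 (add 6h to convert from UTC-6).
Vera in UTC: 09:00-13:50, 14:15-15:15, 15:25-18:20, 18:25-19:00 (add 6h to convert from UTC-6).
Leo in UTC: 09:00-14:05, 14:30-19:00 (add 3h to convert from UTC-3).
Uma in UTC: 10:45-12:05, 14:20-15:00, 15:25-17:55, 18:25-19:00 (add 3h to convert from UTC-3).
Grace in UTC: 09:50-17:10, 17:20-19:00 (add 3h to convert from UTC-3).
Mateo, Vera, and Leo can make the full 09:15-10:00 slot — that's 3.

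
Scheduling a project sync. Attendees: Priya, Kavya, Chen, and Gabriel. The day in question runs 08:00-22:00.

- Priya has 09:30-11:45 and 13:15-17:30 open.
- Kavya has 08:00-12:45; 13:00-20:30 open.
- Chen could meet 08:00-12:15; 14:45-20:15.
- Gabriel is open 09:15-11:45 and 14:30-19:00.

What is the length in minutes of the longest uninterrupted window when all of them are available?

165

Priya ∩ Kavya: 09:30-11:45, 13:15-17:30.
Priya ∩ Kavya ∩ Chen: 09:30-11:45, 14:45-17:30.
Priya ∩ Kavya ∩ Chen ∩ Gabriel: 09:30-11:45, 14:45-17:30.
So the common availability across everyone is 09:30-11:45, 14:45-17:30.
The longest is 14:45-17:30 at 165 minutes.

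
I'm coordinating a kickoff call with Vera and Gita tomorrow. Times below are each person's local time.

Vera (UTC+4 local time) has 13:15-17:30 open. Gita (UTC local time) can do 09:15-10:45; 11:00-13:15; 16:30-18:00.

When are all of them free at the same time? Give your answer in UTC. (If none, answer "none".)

09:15-10:45, 11:00-13:15

Vera in UTC: 09:15-13:30 (subtract 4h to convert from UTC+4).
Gita in UTC: 09:15-10:45, 11:00-13:15, 16:30-18:00.
Vera ∩ Gita: 09:15-10:45, 11:00-13:15.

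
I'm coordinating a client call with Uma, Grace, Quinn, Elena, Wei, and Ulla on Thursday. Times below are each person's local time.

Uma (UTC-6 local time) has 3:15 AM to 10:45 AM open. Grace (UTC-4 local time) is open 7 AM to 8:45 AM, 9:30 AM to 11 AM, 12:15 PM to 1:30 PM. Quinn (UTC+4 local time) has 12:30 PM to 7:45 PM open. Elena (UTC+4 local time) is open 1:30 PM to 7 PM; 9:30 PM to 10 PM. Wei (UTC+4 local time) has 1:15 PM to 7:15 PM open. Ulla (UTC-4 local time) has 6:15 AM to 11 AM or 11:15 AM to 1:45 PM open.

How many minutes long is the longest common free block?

105

Uma in UTC: 09:15-16:45 (add 6h to convert from UTC-6).
Grace in UTC: 11:00-12:45, 13:30-15:00, 16:15-17:30 (add 4h to convert from UTC-4).
Quinn in UTC: 08:30-15:45 (subtract 4h to convert from UTC+4).
Elena in UTC: 09:30-15:00, 17:30-18:00 (subtract 4h to convert from UTC+4).
Wei in UTC: 09:15-15:15 (subtract 4h to convert from UTC+4).
Ulla in UTC: 10:15-15:00, 15:15-17:45 (add 4h to convert from UTC-4).
Uma ∩ Grace: 11:00-12:45, 13:30-15:00, 16:15-16:45.
Uma ∩ Grace ∩ Quinn: 11:00-12:45, 13:30-15:00.
Uma ∩ Grace ∩ Quinn ∩ Elena: 11:00-12:45, 13:30-15:00.
Uma ∩ Grace ∩ Quinn ∩ Elena ∩ Wei: 11:00-12:45, 13:30-15:00.
Uma ∩ Grace ∩ Quinn ∩ Elena ∩ Wei ∩ Ulla: 11:00-12:45, 13:30-15:00.
The longest is 11:00-12:45 at 105 minutes.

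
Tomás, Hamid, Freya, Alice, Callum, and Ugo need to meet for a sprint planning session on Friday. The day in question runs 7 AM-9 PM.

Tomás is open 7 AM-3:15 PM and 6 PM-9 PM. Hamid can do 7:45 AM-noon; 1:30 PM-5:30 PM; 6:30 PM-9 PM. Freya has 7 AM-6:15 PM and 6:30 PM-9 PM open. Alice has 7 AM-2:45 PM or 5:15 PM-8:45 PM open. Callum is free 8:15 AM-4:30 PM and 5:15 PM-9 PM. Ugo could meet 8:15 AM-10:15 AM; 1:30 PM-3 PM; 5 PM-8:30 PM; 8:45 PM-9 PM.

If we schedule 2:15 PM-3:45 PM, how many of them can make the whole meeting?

3

Hamid, Freya, and Callum can make the full 14:15-15:45 slot — that's 3.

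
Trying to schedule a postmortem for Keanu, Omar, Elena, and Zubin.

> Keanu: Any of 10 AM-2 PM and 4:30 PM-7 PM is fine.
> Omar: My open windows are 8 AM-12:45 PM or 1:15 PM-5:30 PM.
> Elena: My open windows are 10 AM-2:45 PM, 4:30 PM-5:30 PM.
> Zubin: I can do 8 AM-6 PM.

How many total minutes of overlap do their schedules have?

270

Keanu ∩ Omar: 10:00-12:45, 13:15-14:00, 16:30-17:30.
Keanu ∩ Omar ∩ Elena: 10:00-12:45, 13:15-14:00, 16:30-17:30.
Keanu ∩ Omar ∩ Elena ∩ Zubin: 10:00-12:45, 13:15-14:00, 16:30-17:30.
Summing the common windows: 165 + 45 + 60 = 270 minutes.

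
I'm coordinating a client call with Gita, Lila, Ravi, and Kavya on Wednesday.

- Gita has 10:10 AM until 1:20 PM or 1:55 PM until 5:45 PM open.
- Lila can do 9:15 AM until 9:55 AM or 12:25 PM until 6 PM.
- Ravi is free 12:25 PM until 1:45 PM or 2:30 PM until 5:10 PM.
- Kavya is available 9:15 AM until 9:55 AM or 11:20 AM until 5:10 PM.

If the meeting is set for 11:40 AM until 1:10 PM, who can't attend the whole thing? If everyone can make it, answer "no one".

Gita: free for 11:40-13:10. Lila: not fully free for 11:40-13:10. Ravi: not fully free for 11:40-13:10. Kavya: free for 11:40-13:10.

Lila, Ravi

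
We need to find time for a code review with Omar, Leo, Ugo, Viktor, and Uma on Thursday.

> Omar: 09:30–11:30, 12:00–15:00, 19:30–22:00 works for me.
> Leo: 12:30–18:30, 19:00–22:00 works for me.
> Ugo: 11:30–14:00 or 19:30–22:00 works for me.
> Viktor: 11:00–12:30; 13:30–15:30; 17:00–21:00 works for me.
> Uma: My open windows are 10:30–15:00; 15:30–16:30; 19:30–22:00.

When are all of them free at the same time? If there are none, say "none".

13:30-14:00, 19:30-21:00

Omar ∩ Leo: 12:30-15:00, 19:30-22:00.
Omar ∩ Leo ∩ Ugo: 12:30-14:00, 19:30-22:00.
Omar ∩ Leo ∩ Ugo ∩ Viktor: 13:30-14:00, 19:30-21:00.
Omar ∩ Leo ∩ Ugo ∩ Viktor ∩ Uma: 13:30-14:00, 19:30-21:00.
So the common availability across everyone is 13:30-14:00, 19:30-21:00.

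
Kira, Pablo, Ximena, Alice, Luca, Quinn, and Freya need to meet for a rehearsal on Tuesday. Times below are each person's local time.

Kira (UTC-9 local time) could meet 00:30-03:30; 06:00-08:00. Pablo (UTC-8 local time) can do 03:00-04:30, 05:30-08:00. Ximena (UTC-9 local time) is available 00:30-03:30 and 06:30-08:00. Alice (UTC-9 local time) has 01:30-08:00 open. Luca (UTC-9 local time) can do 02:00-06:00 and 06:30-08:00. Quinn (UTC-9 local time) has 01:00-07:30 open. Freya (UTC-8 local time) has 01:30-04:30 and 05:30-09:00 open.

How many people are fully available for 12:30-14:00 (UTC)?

Kira in UTC: 09:30-12:30, 15:00-17:00 (add 9h to convert from UTC-9).
Pablo in UTC: 11:00-12:30, 13:30-16:00 (add 8h to convert from UTC-8).
Ximena in UTC: 09:30-12:30, 15:30-17:00 (add 9h to convert from UTC-9).
Alice in UTC: 10:30-17:00 (add 9h to convert from UTC-9).
Luca in UTC: 11:00-15:00, 15:30-17:00 (add 9h to convert from UTC-9).
Quinn in UTC: 10:00-16:30 (add 9h to convert from UTC-9).
Freya in UTC: 09:30-12:30, 13:30-17:00 (add 8h to convert from UTC-8).
Alice, Luca, and Quinn can make the full 12:30-14:00 slot — that's 3.

3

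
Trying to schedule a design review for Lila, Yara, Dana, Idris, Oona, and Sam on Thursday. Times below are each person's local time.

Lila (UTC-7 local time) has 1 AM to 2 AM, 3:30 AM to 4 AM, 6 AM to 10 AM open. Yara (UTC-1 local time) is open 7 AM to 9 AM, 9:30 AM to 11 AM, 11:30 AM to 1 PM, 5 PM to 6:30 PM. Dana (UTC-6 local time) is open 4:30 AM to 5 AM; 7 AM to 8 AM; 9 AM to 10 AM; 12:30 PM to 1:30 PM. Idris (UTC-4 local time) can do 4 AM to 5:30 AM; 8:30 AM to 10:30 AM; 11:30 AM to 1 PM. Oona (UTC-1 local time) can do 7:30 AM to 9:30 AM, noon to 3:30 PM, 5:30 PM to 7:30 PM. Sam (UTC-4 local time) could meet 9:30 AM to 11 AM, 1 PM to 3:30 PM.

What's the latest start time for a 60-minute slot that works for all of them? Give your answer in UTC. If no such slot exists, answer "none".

none

Lila in UTC: 08:00-09:00, 10:30-11:00, 13:00-17:00 (add 7h to convert from UTC-7).
Yara in UTC: 08:00-10:00, 10:30-12:00, 12:30-14:00, 18:00-19:30 (add 1h to convert from UTC-1).
Dana in UTC: 10:30-11:00, 13:00-14:00, 15:00-16:00, 18:30-19:30 (add 6h to convert from UTC-6).
Idris in UTC: 08:00-09:30, 12:30-14:30, 15:30-17:00 (add 4h to convert from UTC-4).
Oona in UTC: 08:30-10:30, 13:00-16:30, 18:30-20:30 (add 1h to convert from UTC-1).
Sam in UTC: 13:30-15:00, 17:00-19:30 (add 4h to convert from UTC-4).
Lila ∩ Yara: 08:00-09:00, 10:30-11:00, 13:00-14:00.
Lila ∩ Yara ∩ Dana: 10:30-11:00, 13:00-14:00.
Lila ∩ Yara ∩ Dana ∩ Idris: 13:00-14:00.
Lila ∩ Yara ∩ Dana ∩ Idris ∩ Oona: 13:00-14:00.
Lila ∩ Yara ∩ Dana ∩ Idris ∩ Oona ∩ Sam: 13:30-14:00.
No common window is at least 60 minutes long.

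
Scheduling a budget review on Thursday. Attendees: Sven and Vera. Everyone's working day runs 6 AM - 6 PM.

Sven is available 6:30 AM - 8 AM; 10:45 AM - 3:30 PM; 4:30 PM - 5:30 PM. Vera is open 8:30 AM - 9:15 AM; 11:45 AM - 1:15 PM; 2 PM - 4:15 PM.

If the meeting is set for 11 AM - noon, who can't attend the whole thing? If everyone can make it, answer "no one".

Sven: free for 11:00-12:00. Vera: not fully free for 11:00-12:00.

Vera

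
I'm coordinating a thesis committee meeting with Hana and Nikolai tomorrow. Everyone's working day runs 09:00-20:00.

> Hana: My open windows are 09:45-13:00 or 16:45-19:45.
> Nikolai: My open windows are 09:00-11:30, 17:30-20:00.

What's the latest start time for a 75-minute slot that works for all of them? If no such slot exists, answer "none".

Hana ∩ Nikolai: 09:45-11:30, 17:30-19:45.
The last common window of at least 75 minutes is 17:30-19:45; a 75-minute meeting can start as late as 18:30 and still end by 19:45.

18:30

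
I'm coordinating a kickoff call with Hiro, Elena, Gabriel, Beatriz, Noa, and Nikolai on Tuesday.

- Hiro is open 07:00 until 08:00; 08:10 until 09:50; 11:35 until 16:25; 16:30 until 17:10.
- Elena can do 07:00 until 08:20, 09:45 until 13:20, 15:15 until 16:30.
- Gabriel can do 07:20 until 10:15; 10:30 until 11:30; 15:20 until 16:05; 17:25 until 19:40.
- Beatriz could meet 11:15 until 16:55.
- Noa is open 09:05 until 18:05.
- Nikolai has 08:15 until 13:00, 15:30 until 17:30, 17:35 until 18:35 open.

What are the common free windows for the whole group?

Hiro ∩ Elena: 07:00-08:00, 08:10-08:20, 09:45-09:50, 11:35-13:20, 15:15-16:25.
Hiro ∩ Elena ∩ Gabriel: 07:20-08:00, 08:10-08:20, 09:45-09:50, 15:20-16:05.
Hiro ∩ Elena ∩ Gabriel ∩ Beatriz: 15:20-16:05.
Hiro ∩ Elena ∩ Gabriel ∩ Beatriz ∩ Noa: 15:20-16:05.
Hiro ∩ Elena ∩ Gabriel ∩ Beatriz ∩ Noa ∩ Nikolai: 15:30-16:05.

15:30-16:05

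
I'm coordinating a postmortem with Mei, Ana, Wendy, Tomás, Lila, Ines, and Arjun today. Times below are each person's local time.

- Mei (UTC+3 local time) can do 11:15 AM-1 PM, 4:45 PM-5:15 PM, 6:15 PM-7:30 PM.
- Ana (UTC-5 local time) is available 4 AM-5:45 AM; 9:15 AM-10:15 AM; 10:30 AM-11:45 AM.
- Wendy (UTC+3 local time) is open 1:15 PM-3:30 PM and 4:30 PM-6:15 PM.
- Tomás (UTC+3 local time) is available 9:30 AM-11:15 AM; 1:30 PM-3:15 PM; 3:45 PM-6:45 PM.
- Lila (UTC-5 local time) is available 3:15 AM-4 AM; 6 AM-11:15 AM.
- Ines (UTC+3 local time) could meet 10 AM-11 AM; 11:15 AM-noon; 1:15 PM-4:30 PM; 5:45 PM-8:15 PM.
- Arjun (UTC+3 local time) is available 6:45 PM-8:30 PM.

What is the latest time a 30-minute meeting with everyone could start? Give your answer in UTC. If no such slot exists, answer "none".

none

Mei in UTC: 08:15-10:00, 13:45-14:15, 15:15-16:30 (subtract 3h to convert from UTC+3).
Ana in UTC: 09:00-10:45, 14:15-15:15, 15:30-16:45 (add 5h to convert from UTC-5).
Wendy in UTC: 10:15-12:30, 13:30-15:15 (subtract 3h to convert from UTC+3).
Tomás in UTC: 06:30-08:15, 10:30-12:15, 12:45-15:45 (subtract 3h to convert from UTC+3).
Lila in UTC: 08:15-09:00, 11:00-16:15 (add 5h to convert from UTC-5).
Ines in UTC: 07:00-08:00, 08:15-09:00, 10:15-13:30, 14:45-17:15 (subtract 3h to convert from UTC+3).
Arjun in UTC: 15:45-17:30 (subtract 3h to convert from UTC+3).
Mei ∩ Ana: 09:00-10:00, 15:30-16:30.
Mei ∩ Ana ∩ Wendy: ∅.
Mei ∩ Ana ∩ Wendy ∩ Tomás: ∅.
Mei ∩ Ana ∩ Wendy ∩ Tomás ∩ Lila: ∅.
Mei ∩ Ana ∩ Wendy ∩ Tomás ∩ Lila ∩ Ines: ∅.
Mei ∩ Ana ∩ Wendy ∩ Tomás ∩ Lila ∩ Ines ∩ Arjun: ∅.
There is no time when everyone is free.
No common window is at least 30 minutes long.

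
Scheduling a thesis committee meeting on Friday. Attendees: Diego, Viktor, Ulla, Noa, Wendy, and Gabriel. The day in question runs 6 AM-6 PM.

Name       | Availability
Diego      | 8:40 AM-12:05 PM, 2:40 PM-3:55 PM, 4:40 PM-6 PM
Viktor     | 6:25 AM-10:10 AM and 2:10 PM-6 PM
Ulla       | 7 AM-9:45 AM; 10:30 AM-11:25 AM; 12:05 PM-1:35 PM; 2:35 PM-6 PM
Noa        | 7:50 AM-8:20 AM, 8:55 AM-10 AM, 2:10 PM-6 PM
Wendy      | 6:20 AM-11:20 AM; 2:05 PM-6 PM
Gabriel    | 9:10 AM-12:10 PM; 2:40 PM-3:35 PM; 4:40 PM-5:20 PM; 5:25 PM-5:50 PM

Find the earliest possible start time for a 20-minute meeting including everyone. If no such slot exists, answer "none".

09:10

Diego ∩ Viktor: 08:40-10:10, 14:40-15:55, 16:40-18:00.
Diego ∩ Viktor ∩ Ulla: 08:40-09:45, 14:40-15:55, 16:40-18:00.
Diego ∩ Viktor ∩ Ulla ∩ Noa: 08:55-09:45, 14:40-15:55, 16:40-18:00.
Diego ∩ Viktor ∩ Ulla ∩ Noa ∩ Wendy: 08:55-09:45, 14:40-15:55, 16:40-18:00.
Diego ∩ Viktor ∩ Ulla ∩ Noa ∩ Wendy ∩ Gabriel: 09:10-09:45, 14:40-15:35, 16:40-17:20, 17:25-17:50.
Those are the intersection windows.
The first common window of at least 20 minutes is 09:10-09:45, so the earliest start is 09:10.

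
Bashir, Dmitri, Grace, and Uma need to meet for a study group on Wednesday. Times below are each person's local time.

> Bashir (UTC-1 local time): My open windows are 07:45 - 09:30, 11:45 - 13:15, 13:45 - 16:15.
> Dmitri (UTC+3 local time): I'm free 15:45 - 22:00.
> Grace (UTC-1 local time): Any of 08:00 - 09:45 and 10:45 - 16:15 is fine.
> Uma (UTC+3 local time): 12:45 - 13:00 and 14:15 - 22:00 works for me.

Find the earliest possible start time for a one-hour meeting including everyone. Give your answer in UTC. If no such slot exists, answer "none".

12:45

Bashir in UTC: 08:45-10:30, 12:45-14:15, 14:45-17:15 (add 1h to convert from UTC-1).
Dmitri in UTC: 12:45-19:00 (subtract 3h to convert from UTC+3).
Grace in UTC: 09:00-10:45, 11:45-17:15 (add 1h to convert from UTC-1).
Uma in UTC: 09:45-10:00, 11:15-19:00 (subtract 3h to convert from UTC+3).
Bashir ∩ Dmitri: 12:45-14:15, 14:45-17:15.
Bashir ∩ Dmitri ∩ Grace: 12:45-14:15, 14:45-17:15.
Bashir ∩ Dmitri ∩ Grace ∩ Uma: 12:45-14:15, 14:45-17:15.
So the common availability across everyone is 12:45-14:15, 14:45-17:15.
The first common window of at least 60 minutes is 12:45-14:15, so the earliest start is 12:45.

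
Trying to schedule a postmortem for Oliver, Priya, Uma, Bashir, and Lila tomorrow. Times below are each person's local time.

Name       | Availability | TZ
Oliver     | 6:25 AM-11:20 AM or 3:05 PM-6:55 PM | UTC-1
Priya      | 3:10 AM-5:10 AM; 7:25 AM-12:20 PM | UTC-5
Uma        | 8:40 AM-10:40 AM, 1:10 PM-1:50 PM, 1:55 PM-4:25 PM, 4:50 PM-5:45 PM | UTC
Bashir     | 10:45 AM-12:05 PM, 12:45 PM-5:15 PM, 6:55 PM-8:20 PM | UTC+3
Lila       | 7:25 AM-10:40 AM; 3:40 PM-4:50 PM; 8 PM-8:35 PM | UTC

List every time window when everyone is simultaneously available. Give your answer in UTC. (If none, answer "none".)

Oliver in UTC: 07:25-12:20, 16:05-19:55 (add 1h to convert from UTC-1).
Priya in UTC: 08:10-10:10, 12:25-17:20 (add 5h to convert from UTC-5).
Uma in UTC: 08:40-10:40, 13:10-13:50, 13:55-16:25, 16:50-17:45.
Bashir in UTC: 07:45-09:05, 09:45-14:15, 15:55-17:20 (subtract 3h to convert from UTC+3).
Lila in UTC: 07:25-10:40, 15:40-16:50, 20:00-20:35.
Oliver ∩ Priya: 08:10-10:10, 16:05-17:20.
Oliver ∩ Priya ∩ Uma: 08:40-10:10, 16:05-16:25, 16:50-17:20.
Oliver ∩ Priya ∩ Uma ∩ Bashir: 08:40-09:05, 09:45-10:10, 16:05-16:25, 16:50-17:20.
Oliver ∩ Priya ∩ Uma ∩ Bashir ∩ Lila: 08:40-09:05, 09:45-10:10, 16:05-16:25.
Those are the intersection windows.

08:40-09:05, 09:45-10:10, 16:05-16:25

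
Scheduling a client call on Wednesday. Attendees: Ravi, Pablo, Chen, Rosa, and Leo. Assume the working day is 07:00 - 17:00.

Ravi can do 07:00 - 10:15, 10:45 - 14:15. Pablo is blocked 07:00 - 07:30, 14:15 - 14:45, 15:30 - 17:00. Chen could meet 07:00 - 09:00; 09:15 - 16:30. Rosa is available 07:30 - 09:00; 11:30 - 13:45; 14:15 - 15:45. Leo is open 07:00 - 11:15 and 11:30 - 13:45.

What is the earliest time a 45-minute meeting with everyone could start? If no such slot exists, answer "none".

07:30

Ravi free: 07:00-10:15, 10:45-14:15.
Pablo free: 07:30-14:15, 14:45-15:30 (invert busy blocks within the working day).
Chen free: 07:00-09:00, 09:15-16:30.
Rosa free: 07:30-09:00, 11:30-13:45, 14:15-15:45.
Leo free: 07:00-11:15, 11:30-13:45.
Ravi ∩ Pablo: 07:30-10:15, 10:45-14:15.
Ravi ∩ Pablo ∩ Chen: 07:30-09:00, 09:15-10:15, 10:45-14:15.
Ravi ∩ Pablo ∩ Chen ∩ Rosa: 07:30-09:00, 11:30-13:45.
Ravi ∩ Pablo ∩ Chen ∩ Rosa ∩ Leo: 07:30-09:00, 11:30-13:45.
The first common window of at least 45 minutes is 07:30-09:00, so the earliest start is 07:30.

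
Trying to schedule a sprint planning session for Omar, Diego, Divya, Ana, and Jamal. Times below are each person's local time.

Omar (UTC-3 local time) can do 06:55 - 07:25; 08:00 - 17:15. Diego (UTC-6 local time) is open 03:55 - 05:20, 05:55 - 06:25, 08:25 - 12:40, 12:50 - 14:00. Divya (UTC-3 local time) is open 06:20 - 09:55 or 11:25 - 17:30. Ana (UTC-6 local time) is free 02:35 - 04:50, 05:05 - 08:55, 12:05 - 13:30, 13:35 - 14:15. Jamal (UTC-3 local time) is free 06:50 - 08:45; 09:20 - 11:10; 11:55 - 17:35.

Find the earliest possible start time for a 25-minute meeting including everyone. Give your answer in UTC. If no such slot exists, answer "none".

09:55

Omar in UTC: 09:55-10:25, 11:00-20:15 (add 3h to convert from UTC-3).
Diego in UTC: 09:55-11:20, 11:55-12:25, 14:25-18:40, 18:50-20:00 (add 6h to convert from UTC-6).
Divya in UTC: 09:20-12:55, 14:25-20:30 (add 3h to convert from UTC-3).
Ana in UTC: 08:35-10:50, 11:05-14:55, 18:05-19:30, 19:35-20:15 (add 6h to convert from UTC-6).
Jamal in UTC: 09:50-11:45, 12:20-14:10, 14:55-20:35 (add 3h to convert from UTC-3).
Omar ∩ Diego: 09:55-10:25, 11:00-11:20, 11:55-12:25, 14:25-18:40, 18:50-20:00.
Omar ∩ Diego ∩ Divya: 09:55-10:25, 11:00-11:20, 11:55-12:25, 14:25-18:40, 18:50-20:00.
Omar ∩ Diego ∩ Divya ∩ Ana: 09:55-10:25, 11:05-11:20, 11:55-12:25, 14:25-14:55, 18:05-18:40, 18:50-19:30, 19:35-20:00.
Omar ∩ Diego ∩ Divya ∩ Ana ∩ Jamal: 09:55-10:25, 11:05-11:20, 12:20-12:25, 18:05-18:40, 18:50-19:30, 19:35-20:00.
The first common window of at least 25 minutes is 09:55-10:25, so the earliest start is 09:55.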